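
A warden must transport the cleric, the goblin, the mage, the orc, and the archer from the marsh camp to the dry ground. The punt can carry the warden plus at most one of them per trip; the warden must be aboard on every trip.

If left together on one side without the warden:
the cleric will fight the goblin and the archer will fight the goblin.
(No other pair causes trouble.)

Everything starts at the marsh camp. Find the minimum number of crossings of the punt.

11

Counting alone: the warden can take at most 1 across per trip to the dry ground, so moving all 5 needs at least 5 loaded trips out, with a return between consecutive ones — at least 9 crossings.
The safety rule pushes this higher. Following every safe sequence of crossings, the most of the 5 that can be at the dry ground as the punt arrives there on crossing 9 is 4 — never all 5.
So no plan with fewer than 11 crossings exists, and this one achieves 11:
1. Warden goes to the dry ground with the goblin.  [the marsh camp: the archer, the cleric, the mage, the orc | the dry ground: the goblin]
2. Warden goes back to the marsh camp alone.  [the marsh camp: the archer, the cleric, the mage, the orc | the dry ground: the goblin]
3. Warden goes to the dry ground with the cleric.  [the marsh camp: the archer, the mage, the orc | the dry ground: the cleric, the goblin]
4. Warden goes back to the marsh camp with the goblin.  [the marsh camp: the archer, the goblin, the mage, the orc | the dry ground: the cleric]
5. Warden goes to the dry ground with the archer.  [the marsh camp: the goblin, the mage, the orc | the dry ground: the archer, the cleric]
6. Warden goes back to the marsh camp alone.  [the marsh camp: the goblin, the mage, the orc | the dry ground: the archer, the cleric]
7. Warden goes to the dry ground with the mage.  [the marsh camp: the goblin, the orc | the dry ground: the archer, the cleric, the mage]
8. Warden goes back to the marsh camp alone.  [the marsh camp: the goblin, the orc | the dry ground: the archer, the cleric, the mage]
9. Warden goes to the dry ground with the orc.  [the marsh camp: the goblin | the dry ground: the archer, the cleric, the mage, the orc]
10. Warden goes back to the marsh camp alone.  [the marsh camp: the goblin | the dry ground: the archer, the cleric, the mage, the orc]
11. Warden goes to the dry ground with the goblin.  [the marsh camp: — | the dry ground: the archer, the cleric, the goblin, the mage, the orc]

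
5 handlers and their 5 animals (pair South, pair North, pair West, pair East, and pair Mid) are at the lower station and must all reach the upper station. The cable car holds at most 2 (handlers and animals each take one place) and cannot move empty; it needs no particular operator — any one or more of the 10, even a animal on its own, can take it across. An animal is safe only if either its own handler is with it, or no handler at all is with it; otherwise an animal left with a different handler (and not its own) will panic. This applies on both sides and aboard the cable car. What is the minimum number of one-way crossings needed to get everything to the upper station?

Following every safe sequence of crossings from the start, the most of the 10 that can be at the upper station as the cable car arrives there on crossings 1, 3, 5, 7 is 2, 3, 4, 5 respectively; the best ever achieved is 5 of 10.
From crossing 9 on, no configuration arises that was not already reachable earlier: only 82 distinct safe configurations (who is on which side, and where the cable car is) can ever be reached, none of them has everyone across, and every continuation just revisits them. So no valid plan exists.

impossible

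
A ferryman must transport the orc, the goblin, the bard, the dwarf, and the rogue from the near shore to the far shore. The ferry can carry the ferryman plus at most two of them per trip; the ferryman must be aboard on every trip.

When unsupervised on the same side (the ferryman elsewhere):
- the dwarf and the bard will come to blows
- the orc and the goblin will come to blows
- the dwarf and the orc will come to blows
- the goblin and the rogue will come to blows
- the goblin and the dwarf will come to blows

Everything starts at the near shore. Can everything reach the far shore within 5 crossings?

No

Counting alone: the ferryman can take at most 2 across per trip to the far shore, so moving all 5 needs at least 3 loaded trips out, with a return between consecutive ones — at least 5 crossings.
The safety rule pushes this higher. Following every safe sequence of crossings, the most of the 5 that can be at the far shore as the ferry arrives there on crossing 5 is 4 — never all 5.
So the move cannot be finished within 5 crossings. (The shortest complete plan takes 7:)
1. Ferryman goes to the far shore with the dwarf and the goblin.
2. Ferryman goes back to the near shore with the goblin.
3. Ferryman goes to the far shore with the orc and the rogue.
4. Ferryman goes back to the near shore with the orc.
5. Ferryman goes to the far shore with the bard and the orc.
6. Ferryman goes back to the near shore with the dwarf.
7. Ferryman goes to the far shore with the dwarf and the goblin.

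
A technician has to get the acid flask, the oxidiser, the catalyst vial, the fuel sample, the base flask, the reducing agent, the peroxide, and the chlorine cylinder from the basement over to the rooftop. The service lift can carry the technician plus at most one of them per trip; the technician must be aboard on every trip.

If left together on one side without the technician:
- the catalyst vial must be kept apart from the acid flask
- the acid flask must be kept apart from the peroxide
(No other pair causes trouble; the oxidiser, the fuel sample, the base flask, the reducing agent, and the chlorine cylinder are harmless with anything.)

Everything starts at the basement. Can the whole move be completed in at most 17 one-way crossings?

Yes — this plan uses 17 crossings (≤ 17):
1. Technician goes to the rooftop with the acid flask.
2. Technician goes back to the basement alone.
3. Technician goes to the rooftop with the oxidiser.
4. Technician goes back to the basement alone.
5. Technician goes to the rooftop with the catalyst vial.
6. Technician goes back to the basement with the acid flask.
7. Technician goes to the rooftop with the peroxide.
8. Technician goes back to the basement alone.
9. Technician goes to the rooftop with the fuel sample.
10. Technician goes back to the basement alone.
11. Technician goes to the rooftop with the base flask.
12. Technician goes back to the basement alone.
13. Technician goes to the rooftop with the reducing agent.
14. Technician goes back to the basement alone.
15. Technician goes to the rooftop with the chlorine cylinder.
16. Technician goes back to the basement alone.
17. Technician goes to the rooftop with the acid flask.

Yes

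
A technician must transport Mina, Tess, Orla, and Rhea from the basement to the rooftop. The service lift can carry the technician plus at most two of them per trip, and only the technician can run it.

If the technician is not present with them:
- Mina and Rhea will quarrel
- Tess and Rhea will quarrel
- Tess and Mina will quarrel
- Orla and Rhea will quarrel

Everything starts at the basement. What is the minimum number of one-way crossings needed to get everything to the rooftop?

Counting alone: the technician can take at most 2 across per trip to the rooftop, so moving all 4 needs at least 2 loaded trips out, with a return between consecutive ones — at least 3 crossings.
The safety rule pushes this higher. Following every safe sequence of crossings, the most of the 4 that can be at the rooftop as the service lift arrives there on crossing 3 is 3 — never all 4.
So no plan with fewer than 5 crossings exists, and this one achieves 5:
1. Technician goes to the rooftop with Mina and Rhea.  [the basement: Orla, Tess | the rooftop: Mina, Rhea]
2. Technician goes back to the basement with Mina.  [the basement: Mina, Orla, Tess | the rooftop: Rhea]
3. Technician goes to the rooftop with Mina and Orla.  [the basement: Tess | the rooftop: Mina, Orla, Rhea]
4. Technician goes back to the basement with Rhea.  [the basement: Rhea, Tess | the rooftop: Mina, Orla]
5. Technician goes to the rooftop with Rhea and Tess.  [the basement: — | the rooftop: Mina, Orla, Rhea, Tess]

5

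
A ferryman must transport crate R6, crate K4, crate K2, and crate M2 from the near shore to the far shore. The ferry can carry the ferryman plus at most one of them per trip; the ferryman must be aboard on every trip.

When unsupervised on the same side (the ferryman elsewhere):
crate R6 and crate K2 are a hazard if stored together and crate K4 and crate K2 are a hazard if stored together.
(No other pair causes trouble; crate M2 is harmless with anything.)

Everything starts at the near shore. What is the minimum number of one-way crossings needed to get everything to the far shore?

Counting alone: the ferryman can take at most 1 across per trip to the far shore, so moving all 4 needs at least 4 loaded trips out, with a return between consecutive ones — at least 7 crossings.
The safety rule pushes this higher. Following every safe sequence of crossings, the most of the 4 that can be at the far shore as the ferry arrives there on crossing 7 is 3 — never all 4.
So no plan with fewer than 9 crossings exists, and this one achieves 9:
1. Ferryman goes to the far shore with crate K2.
2. Ferryman goes back to the near shore alone.
3. Ferryman goes to the far shore with crate R6.
4. Ferryman goes back to the near shore with crate K2.
5. Ferryman goes to the far shore with crate K4.
6. Ferryman goes back to the near shore alone.
7. Ferryman goes to the far shore with crate M2.
8. Ferryman goes back to the near shore alone.
9. Ferryman goes to the far shore with crate K2.

9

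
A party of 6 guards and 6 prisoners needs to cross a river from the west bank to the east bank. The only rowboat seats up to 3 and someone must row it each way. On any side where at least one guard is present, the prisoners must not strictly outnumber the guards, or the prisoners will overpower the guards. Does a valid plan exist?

Following every safe sequence of crossings from the start, the most of the 12 that can be at the east bank as the rowboat arrives there on crossings 1, 3, 5 is 3, 5, 6 respectively; the best ever achieved is 6 of 12.
From crossing 7 on, no configuration arises that was not already reachable earlier: only 17 distinct safe configurations (who is on which side, and where the rowboat is) can ever be reached, none of them has everyone across, and every continuation just revisits them. They are: 0 guards + 0 prisoners across (rowboat back at the start); 0 guards + 1 prisoner across (rowboat there); 0 guards + 1 prisoner across (rowboat back at the start); 0 guards + 2 prisoners across (rowboat there); 0 guards + 2 prisoners across (rowboat back at the start); 0 guards + 3 prisoners across (rowboat there); 0 guards + 3 prisoners across (rowboat back at the start); 0 guards + 4 prisoners across (rowboat there); 0 guards + 4 prisoners across (rowboat back at the start); 0 guards + 5 prisoners across (rowboat there); 0 guards + 5 prisoners across (rowboat back at the start); 0 guards + 6 prisoners across (rowboat there); 1 guard + 1 prisoner across (rowboat there); 1 guard + 1 prisoner across (rowboat back at the start); 2 guards + 2 prisoners across (rowboat there); 2 guards + 2 prisoners across (rowboat back at the start); 3 guards + 3 prisoners across (rowboat there). So no valid plan exists.

No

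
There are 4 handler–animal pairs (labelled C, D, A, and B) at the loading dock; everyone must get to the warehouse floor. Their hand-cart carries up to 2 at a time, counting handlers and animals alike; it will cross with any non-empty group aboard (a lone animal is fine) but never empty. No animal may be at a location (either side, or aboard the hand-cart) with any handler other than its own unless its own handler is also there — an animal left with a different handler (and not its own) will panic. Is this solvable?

No

Following every safe sequence of crossings from the start, the most of the 8 that can be at the warehouse floor as the hand-cart arrives there on crossings 1, 3, 5 is 2, 3, 4 respectively; the best ever achieved is 4 of 8.
From crossing 7 on, no configuration arises that was not already reachable earlier: only 44 distinct safe configurations (who is on which side, and where the hand-cart is) can ever be reached, none of them has everyone across, and every continuation just revisits them. So no valid plan exists.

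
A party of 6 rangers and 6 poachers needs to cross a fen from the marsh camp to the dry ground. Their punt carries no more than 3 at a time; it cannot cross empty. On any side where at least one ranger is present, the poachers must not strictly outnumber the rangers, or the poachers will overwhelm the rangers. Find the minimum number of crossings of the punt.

Following every safe sequence of crossings from the start, the most of the 12 that can be at the dry ground as the punt arrives there on crossings 1, 3, 5 is 3, 5, 6 respectively; the best ever achieved is 6 of 12.
From crossing 7 on, no configuration arises that was not already reachable earlier: only 17 distinct safe configurations (who is on which side, and where the punt is) can ever be reached, none of them has everyone across, and every continuation just revisits them. They are: 0 rangers + 0 poachers across (punt back at the start); 0 rangers + 1 poacher across (punt there); 0 rangers + 1 poacher across (punt back at the start); 0 rangers + 2 poachers across (punt there); 0 rangers + 2 poachers across (punt back at the start); 0 rangers + 3 poachers across (punt there); 0 rangers + 3 poachers across (punt back at the start); 0 rangers + 4 poachers across (punt there); 0 rangers + 4 poachers across (punt back at the start); 0 rangers + 5 poachers across (punt there); 0 rangers + 5 poachers across (punt back at the start); 0 rangers + 6 poachers across (punt there); 1 ranger + 1 poacher across (punt there); 1 ranger + 1 poacher across (punt back at the start); 2 rangers + 2 poachers across (punt there); 2 rangers + 2 poachers across (punt back at the start); 3 rangers + 3 poachers across (punt there). So no valid plan exists.

impossible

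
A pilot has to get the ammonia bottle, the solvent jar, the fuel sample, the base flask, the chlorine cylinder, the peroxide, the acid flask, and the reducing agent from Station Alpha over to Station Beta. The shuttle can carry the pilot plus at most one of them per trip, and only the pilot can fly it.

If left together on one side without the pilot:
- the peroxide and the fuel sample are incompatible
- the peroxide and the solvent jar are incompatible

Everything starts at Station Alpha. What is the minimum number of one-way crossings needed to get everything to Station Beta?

Counting alone: the pilot can take at most 1 across per trip to Station Beta, so moving all 8 needs at least 8 loaded trips out, with a return between consecutive ones — at least 15 crossings.
The safety rule pushes this higher. Following every safe sequence of crossings, the most of the 8 that can be at Station Beta as the shuttle arrives there on crossing 15 is 7 — never all 8.
So no plan with fewer than 17 crossings exists, and this one achieves 17:
1. Pilot goes to Station Beta with the peroxide.
2. Pilot goes back to Station Alpha alone.
3. Pilot goes to Station Beta with the ammonia bottle.
4. Pilot goes back to Station Alpha alone.
5. Pilot goes to Station Beta with the solvent jar.
6. Pilot goes back to Station Alpha with the peroxide.
7. Pilot goes to Station Beta with the fuel sample.
8. Pilot goes back to Station Alpha alone.
9. Pilot goes to Station Beta with the base flask.
10. Pilot goes back to Station Alpha alone.
11. Pilot goes to Station Beta with the chlorine cylinder.
12. Pilot goes back to Station Alpha alone.
13. Pilot goes to Station Beta with the acid flask.
14. Pilot goes back to Station Alpha alone.
15. Pilot goes to Station Beta with the reducing agent.
16. Pilot goes back to Station Alpha alone.
17. Pilot goes to Station Beta with the peroxide.

17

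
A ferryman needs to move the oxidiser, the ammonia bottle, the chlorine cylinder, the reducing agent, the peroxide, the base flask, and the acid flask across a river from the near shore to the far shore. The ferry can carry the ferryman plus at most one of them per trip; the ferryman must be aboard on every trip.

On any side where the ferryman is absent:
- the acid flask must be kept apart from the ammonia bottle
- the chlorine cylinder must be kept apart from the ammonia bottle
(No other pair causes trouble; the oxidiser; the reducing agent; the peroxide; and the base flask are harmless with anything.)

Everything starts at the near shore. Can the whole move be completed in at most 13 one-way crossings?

No

Counting alone: the ferryman can take at most 1 across per trip to the far shore, so moving all 7 needs at least 7 loaded trips out, with a return between consecutive ones — at least 13 crossings.
The safety rule pushes this higher. Following every safe sequence of crossings, the most of the 7 that can be at the far shore as the ferry arrives there on crossing 13 is 6 — never all 7.
So the move cannot be finished within 13 crossings. (The shortest complete plan takes 15:)
1. Ferryman goes to the far shore with the ammonia bottle.  [the near shore: the acid flask, the base flask, the chlorine cylinder, the oxidiser, the peroxide, the reducing agent | the far shore: the ammonia bottle]
2. Ferryman goes back to the near shore alone.  [the near shore: the acid flask, the base flask, the chlorine cylinder, the oxidiser, the peroxide, the reducing agent | the far shore: the ammonia bottle]
3. Ferryman goes to the far shore with the oxidiser.  [the near shore: the acid flask, the base flask, the chlorine cylinder, the peroxide, the reducing agent | the far shore: the ammonia bottle, the oxidiser]
4. Ferryman goes back to the near shore alone.  [the near shore: the acid flask, the base flask, the chlorine cylinder, the peroxide, the reducing agent | the far shore: the ammonia bottle, the oxidiser]
5. Ferryman goes to the far shore with the chlorine cylinder.  [the near shore: the acid flask, the base flask, the peroxide, the reducing agent | the far shore: the ammonia bottle, the chlorine cylinder, the oxidiser]
6. Ferryman goes back to the near shore with the ammonia bottle.  [the near shore: the acid flask, the ammonia bottle, the base flask, the peroxide, the reducing agent | the far shore: the chlorine cylinder, the oxidiser]
7. Ferryman goes to the far shore with the acid flask.  [the near shore: the ammonia bottle, the base flask, the peroxide, the reducing agent | the far shore: the acid flask, the chlorine cylinder, the oxidiser]
8. Ferryman goes back to the near shore alone.  [the near shore: the ammonia bottle, the base flask, the peroxide, the reducing agent | the far shore: the acid flask, the chlorine cylinder, the oxidiser]
9. Ferryman goes to the far shore with the reducing agent.  [the near shore: the ammonia bottle, the base flask, the peroxide | the far shore: the acid flask, the chlorine cylinder, the oxidiser, the reducing agent]
10. Ferryman goes back to the near shore alone.  [the near shore: the ammonia bottle, the base flask, the peroxide | the far shore: the acid flask, the chlorine cylinder, the oxidiser, the reducing agent]
11. Ferryman goes to the far shore with the peroxide.  [the near shore: the ammonia bottle, the base flask | the far shore: the acid flask, the chlorine cylinder, the oxidiser, the peroxide, the reducing agent]
12. Ferryman goes back to the near shore alone.  [the near shore: the ammonia bottle, the base flask | the far shore: the acid flask, the chlorine cylinder, the oxidiser, the peroxide, the reducing agent]
13. Ferryman goes to the far shore with the base flask.  [the near shore: the ammonia bottle | the far shore: the acid flask, the base flask, the chlorine cylinder, the oxidiser, the peroxide, the reducing agent]
14. Ferryman goes back to the near shore alone.  [the near shore: the ammonia bottle | the far shore: the acid flask, the base flask, the chlorine cylinder, the oxidiser, the peroxide, the reducing agent]
15. Ferryman goes to the far shore with the ammonia bottle.  [the near shore: — | the far shore: the acid flask, the ammonia bottle, the base flask, the chlorine cylinder, the oxidiser, the peroxide, the reducing agent]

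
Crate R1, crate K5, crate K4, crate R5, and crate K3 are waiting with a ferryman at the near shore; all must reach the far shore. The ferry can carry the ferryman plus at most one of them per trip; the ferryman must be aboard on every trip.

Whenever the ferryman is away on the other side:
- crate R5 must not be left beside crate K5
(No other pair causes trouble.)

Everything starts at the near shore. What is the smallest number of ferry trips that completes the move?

9

Counting alone: the ferryman can take at most 1 across per trip to the far shore, so moving all 5 needs at least 5 loaded trips out, with a return between consecutive ones — at least 9 crossings.
The plan below uses exactly 9 crossings, so it is optimal:
1. Ferryman goes to the far shore with crate K5.  [the near shore: crate K3, crate K4, crate R1, crate R5 | the far shore: crate K5]
2. Ferryman goes back to the near shore alone.  [the near shore: crate K3, crate K4, crate R1, crate R5 | the far shore: crate K5]
3. Ferryman goes to the far shore with crate R1.  [the near shore: crate K3, crate K4, crate R5 | the far shore: crate K5, crate R1]
4. Ferryman goes back to the near shore alone.  [the near shore: crate K3, crate K4, crate R5 | the far shore: crate K5, crate R1]
5. Ferryman goes to the far shore with crate K4.  [the near shore: crate K3, crate R5 | the far shore: crate K4, crate K5, crate R1]
6. Ferryman goes back to the near shore alone.  [the near shore: crate K3, crate R5 | the far shore: crate K4, crate K5, crate R1]
7. Ferryman goes to the far shore with crate K3.  [the near shore: crate R5 | the far shore: crate K3, crate K4, crate K5, crate R1]
8. Ferryman goes back to the near shore alone.  [the near shore: crate R5 | the far shore: crate K3, crate K4, crate K5, crate R1]
9. Ferryman goes to the far shore with crate R5.  [the near shore: — | the far shore: crate K3, crate K4, crate K5, crate R1, crate R5]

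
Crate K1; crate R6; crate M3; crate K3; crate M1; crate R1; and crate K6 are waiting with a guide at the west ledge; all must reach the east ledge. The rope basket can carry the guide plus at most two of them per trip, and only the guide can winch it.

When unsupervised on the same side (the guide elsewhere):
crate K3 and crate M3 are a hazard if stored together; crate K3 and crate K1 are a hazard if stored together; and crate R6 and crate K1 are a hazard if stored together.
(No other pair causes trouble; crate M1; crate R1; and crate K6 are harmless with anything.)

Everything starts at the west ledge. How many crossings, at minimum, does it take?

7

Counting alone: the guide can take at most 2 across per trip to the east ledge, so moving all 7 needs at least 4 loaded trips out, with a return between consecutive ones — at least 7 crossings.
The plan below uses exactly 7 crossings, so it is optimal:
1. Guide goes to the east ledge with crate K1 and crate M3.  [the west ledge: crate K3, crate K6, crate M1, crate R1, crate R6 | the east ledge: crate K1, crate M3]
2. Guide goes back to the west ledge alone.  [the west ledge: crate K3, crate K6, crate M1, crate R1, crate R6 | the east ledge: crate K1, crate M3]
3. Guide goes to the east ledge with crate M1.  [the west ledge: crate K3, crate K6, crate R1, crate R6 | the east ledge: crate K1, crate M1, crate M3]
4. Guide goes back to the west ledge alone.  [the west ledge: crate K3, crate K6, crate R1, crate R6 | the east ledge: crate K1, crate M1, crate M3]
5. Guide goes to the east ledge with crate K6 and crate R1.  [the west ledge: crate K3, crate R6 | the east ledge: crate K1, crate K6, crate M1, crate M3, crate R1]
6. Guide goes back to the west ledge alone.  [the west ledge: crate K3, crate R6 | the east ledge: crate K1, crate K6, crate M1, crate M3, crate R1]
7. Guide goes to the east ledge with crate K3 and crate R6.  [the west ledge: — | the east ledge: crate K1, crate K3, crate K6, crate M1, crate M3, crate R1, crate R6]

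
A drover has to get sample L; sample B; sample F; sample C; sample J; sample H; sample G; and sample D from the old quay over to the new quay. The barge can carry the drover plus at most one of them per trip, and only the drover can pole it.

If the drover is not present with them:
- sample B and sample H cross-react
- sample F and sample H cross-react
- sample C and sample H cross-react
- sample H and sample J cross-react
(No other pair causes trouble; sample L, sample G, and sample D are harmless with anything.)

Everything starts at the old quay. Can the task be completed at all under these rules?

Following every safe sequence of crossings from the start, the most of the 8 that can be at the new quay as the barge arrives there on crossings 1, 3, 5, 7, 9 is 1, 2, 3, 4, 5 respectively; the best ever achieved is 5 of 8.
From crossing 11 on, no configuration arises that was not already reachable earlier: only 88 distinct safe configurations (who is on which side, and where the barge is) can ever be reached, none of them has everyone across, and every continuation just revisits them. So no valid plan exists.

No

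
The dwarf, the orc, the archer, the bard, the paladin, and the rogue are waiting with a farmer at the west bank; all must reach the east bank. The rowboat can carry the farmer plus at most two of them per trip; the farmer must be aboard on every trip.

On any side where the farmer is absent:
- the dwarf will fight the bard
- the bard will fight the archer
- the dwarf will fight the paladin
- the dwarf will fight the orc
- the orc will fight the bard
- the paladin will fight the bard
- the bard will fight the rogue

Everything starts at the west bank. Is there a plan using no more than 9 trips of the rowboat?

Yes — this plan uses 9 crossings (≤ 9):
1. Farmer goes to the east bank with the bard and the dwarf.
2. Farmer goes back to the west bank with the dwarf.
3. Farmer goes to the east bank with the archer and the dwarf.
4. Farmer goes back to the west bank with the bard.
5. Farmer goes to the east bank with the bard and the rogue.
6. Farmer goes back to the west bank with the bard.
7. Farmer goes to the east bank with the orc and the paladin.
8. Farmer goes back to the west bank with the dwarf.
9. Farmer goes to the east bank with the bard and the dwarf.

Yes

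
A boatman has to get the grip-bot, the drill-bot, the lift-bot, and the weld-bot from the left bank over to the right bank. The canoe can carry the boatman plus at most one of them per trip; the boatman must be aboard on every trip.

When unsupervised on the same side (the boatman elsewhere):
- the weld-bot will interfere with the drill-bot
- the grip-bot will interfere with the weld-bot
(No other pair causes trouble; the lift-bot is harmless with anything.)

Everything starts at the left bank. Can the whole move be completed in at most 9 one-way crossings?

Yes — this plan uses 9 crossings (≤ 9):
1. Boatman goes to the right bank with the weld-bot.  [the left bank: the drill-bot, the grip-bot, the lift-bot | the right bank: the weld-bot]
2. Boatman goes back to the left bank alone.  [the left bank: the drill-bot, the grip-bot, the lift-bot | the right bank: the weld-bot]
3. Boatman goes to the right bank with the grip-bot.  [the left bank: the drill-bot, the lift-bot | the right bank: the grip-bot, the weld-bot]
4. Boatman goes back to the left bank with the weld-bot.  [the left bank: the drill-bot, the lift-bot, the weld-bot | the right bank: the grip-bot]
5. Boatman goes to the right bank with the drill-bot.  [the left bank: the lift-bot, the weld-bot | the right bank: the drill-bot, the grip-bot]
6. Boatman goes back to the left bank alone.  [the left bank: the lift-bot, the weld-bot | the right bank: the drill-bot, the grip-bot]
7. Boatman goes to the right bank with the lift-bot.  [the left bank: the weld-bot | the right bank: the drill-bot, the grip-bot, the lift-bot]
8. Boatman goes back to the left bank alone.  [the left bank: the weld-bot | the right bank: the drill-bot, the grip-bot, the lift-bot]
9. Boatman goes to the right bank with the weld-bot.  [the left bank: — | the right bank: the drill-bot, the grip-bot, the lift-bot, the weld-bot]

Yes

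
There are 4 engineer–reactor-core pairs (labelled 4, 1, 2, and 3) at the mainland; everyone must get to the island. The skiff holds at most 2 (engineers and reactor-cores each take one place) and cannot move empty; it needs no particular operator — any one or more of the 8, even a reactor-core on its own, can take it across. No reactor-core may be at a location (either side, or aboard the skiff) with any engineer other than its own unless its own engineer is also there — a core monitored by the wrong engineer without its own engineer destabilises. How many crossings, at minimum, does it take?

Following every safe sequence of crossings from the start, the most of the 8 that can be at the island as the skiff arrives there on crossings 1, 3, 5 is 2, 3, 4 respectively; the best ever achieved is 4 of 8.
From crossing 7 on, no configuration arises that was not already reachable earlier: only 44 distinct safe configurations (who is on which side, and where the skiff is) can ever be reached, none of them has everyone across, and every continuation just revisits them. So no valid plan exists.

impossible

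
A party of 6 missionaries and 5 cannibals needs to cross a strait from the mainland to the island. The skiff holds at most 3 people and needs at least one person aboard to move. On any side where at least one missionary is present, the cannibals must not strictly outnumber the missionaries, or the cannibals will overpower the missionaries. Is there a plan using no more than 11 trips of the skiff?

Yes — this plan uses 9 crossings (≤ 11):
1. 3 cannibals → the island.  (the mainland: 6M 2C; the island: 0M 3C)
2. 1 cannibal ← the mainland.  (the mainland: 6M 3C; the island: 0M 2C)
3. 3 missionaries → the island.  (the mainland: 3M 3C; the island: 3M 2C)
4. 1 missionary ← the mainland.  (the mainland: 4M 3C; the island: 2M 2C)
5. 2 missionaries and 1 cannibal → the island.  (the mainland: 2M 2C; the island: 4M 3C)
6. 1 missionary ← the mainland.  (the mainland: 3M 2C; the island: 3M 3C)
7. 2 missionaries and 1 cannibal → the island.  (the mainland: 1M 1C; the island: 5M 4C)
8. 1 missionary ← the mainland.  (the mainland: 2M 1C; the island: 4M 4C)
9. 2 missionaries and 1 cannibal → the island.  (the mainland: 0M 0C; the island: 6M 5C)

Yes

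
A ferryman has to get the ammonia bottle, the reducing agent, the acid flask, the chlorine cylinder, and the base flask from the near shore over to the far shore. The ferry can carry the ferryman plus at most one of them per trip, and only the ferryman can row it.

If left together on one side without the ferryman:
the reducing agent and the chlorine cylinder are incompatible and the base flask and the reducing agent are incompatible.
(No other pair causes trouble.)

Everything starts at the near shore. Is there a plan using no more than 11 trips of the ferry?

Yes — this plan uses 11 crossings (≤ 11):
1. Ferryman goes to the far shore with the reducing agent.  [the near shore: the acid flask, the ammonia bottle, the base flask, the chlorine cylinder | the far shore: the reducing agent]
2. Ferryman goes back to the near shore alone.  [the near shore: the acid flask, the ammonia bottle, the base flask, the chlorine cylinder | the far shore: the reducing agent]
3. Ferryman goes to the far shore with the ammonia bottle.  [the near shore: the acid flask, the base flask, the chlorine cylinder | the far shore: the ammonia bottle, the reducing agent]
4. Ferryman goes back to the near shore alone.  [the near shore: the acid flask, the base flask, the chlorine cylinder | the far shore: the ammonia bottle, the reducing agent]
5. Ferryman goes to the far shore with the acid flask.  [the near shore: the base flask, the chlorine cylinder | the far shore: the acid flask, the ammonia bottle, the reducing agent]
6. Ferryman goes back to the near shore alone.  [the near shore: the base flask, the chlorine cylinder | the far shore: the acid flask, the ammonia bottle, the reducing agent]
7. Ferryman goes to the far shore with the chlorine cylinder.  [the near shore: the base flask | the far shore: the acid flask, the ammonia bottle, the chlorine cylinder, the reducing agent]
8. Ferryman goes back to the near shore with the reducing agent.  [the near shore: the base flask, the reducing agent | the far shore: the acid flask, the ammonia bottle, the chlorine cylinder]
9. Ferryman goes to the far shore with the base flask.  [the near shore: the reducing agent | the far shore: the acid flask, the ammonia bottle, the base flask, the chlorine cylinder]
10. Ferryman goes back to the near shore alone.  [the near shore: the reducing agent | the far shore: the acid flask, the ammonia bottle, the base flask, the chlorine cylinder]
11. Ferryman goes to the far shore with the reducing agent.  [the near shore: — | the far shore: the acid flask, the ammonia bottle, the base flask, the chlorine cylinder, the reducing agent]

Yes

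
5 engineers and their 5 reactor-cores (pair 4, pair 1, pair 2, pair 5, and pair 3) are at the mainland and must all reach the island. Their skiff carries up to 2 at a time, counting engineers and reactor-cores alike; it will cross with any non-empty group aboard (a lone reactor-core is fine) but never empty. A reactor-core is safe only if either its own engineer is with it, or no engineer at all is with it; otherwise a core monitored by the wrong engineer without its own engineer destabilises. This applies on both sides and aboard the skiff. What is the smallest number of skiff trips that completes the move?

impossible

Following every safe sequence of crossings from the start, the most of the 10 that can be at the island as the skiff arrives there on crossings 1, 3, 5, 7 is 2, 3, 4, 5 respectively; the best ever achieved is 5 of 10.
From crossing 9 on, no configuration arises that was not already reachable earlier: only 82 distinct safe configurations (who is on which side, and where the skiff is) can ever be reached, none of them has everyone across, and every continuation just revisits them. So no valid plan exists.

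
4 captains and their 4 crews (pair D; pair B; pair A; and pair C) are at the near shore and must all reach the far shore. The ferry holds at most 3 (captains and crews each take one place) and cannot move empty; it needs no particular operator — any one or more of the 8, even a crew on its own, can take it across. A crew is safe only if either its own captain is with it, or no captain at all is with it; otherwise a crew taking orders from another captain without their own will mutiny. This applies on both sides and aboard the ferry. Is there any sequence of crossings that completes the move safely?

1. captain D and crew D cross → the far shore.
2. captain D crosses ← the near shore.
3. captain B, captain D, and crew B cross → the far shore.
4. captain D and crew D cross ← the near shore.
5. captain A, captain C, and captain D cross → the far shore.
6. crew B crosses ← the near shore.
7. crew B and crew D cross → the far shore.
8. crew D crosses ← the near shore.
9. crew A, crew C, and crew D cross → the far shore.

Yes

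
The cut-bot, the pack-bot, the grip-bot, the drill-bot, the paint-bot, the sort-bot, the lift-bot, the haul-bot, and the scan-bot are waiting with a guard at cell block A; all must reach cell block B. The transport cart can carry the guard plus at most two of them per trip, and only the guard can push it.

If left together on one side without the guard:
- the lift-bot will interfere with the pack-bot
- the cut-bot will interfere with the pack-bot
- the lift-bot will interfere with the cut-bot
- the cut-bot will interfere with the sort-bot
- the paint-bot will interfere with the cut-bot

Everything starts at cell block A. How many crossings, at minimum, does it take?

15

Counting alone: the guard can take at most 2 across per trip to cell block B, so moving all 9 needs at least 5 loaded trips out, with a return between consecutive ones — at least 9 crossings.
The safety rule pushes this higher. Following every safe sequence of crossings, the most of the 9 that can be at cell block B as the transport cart arrives there on crossings 9, 11, 13 is 6, 7, 8 respectively — never all 9.
So no plan with fewer than 15 crossings exists, and this one achieves 15:
1. Guard goes to cell block B with the cut-bot and the pack-bot.
2. Guard goes back to cell block A with the cut-bot.
3. Guard goes to cell block B with the cut-bot and the grip-bot.
4. Guard goes back to cell block A with the cut-bot.
5. Guard goes to cell block B with the cut-bot and the drill-bot.
6. Guard goes back to cell block A with the cut-bot.
7. Guard goes to cell block B with the cut-bot and the paint-bot.
8. Guard goes back to cell block A with the cut-bot.
9. Guard goes to cell block B with the cut-bot and the sort-bot.
10. Guard goes back to cell block A with the cut-bot.
11. Guard goes to cell block B with the cut-bot and the haul-bot.
12. Guard goes back to cell block A with the cut-bot.
13. Guard goes to cell block B with the cut-bot and the scan-bot.
14. Guard goes back to cell block A with the cut-bot.
15. Guard goes to cell block B with the cut-bot and the lift-bot.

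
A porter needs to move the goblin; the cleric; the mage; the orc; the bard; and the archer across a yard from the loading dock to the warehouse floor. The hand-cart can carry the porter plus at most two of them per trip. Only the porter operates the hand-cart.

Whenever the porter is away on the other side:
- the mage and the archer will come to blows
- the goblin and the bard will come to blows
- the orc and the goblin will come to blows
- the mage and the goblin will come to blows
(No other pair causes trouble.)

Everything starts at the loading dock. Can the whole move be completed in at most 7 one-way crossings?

Yes — this plan uses 7 crossings (≤ 7):
1. Porter goes to the warehouse floor with the goblin and the mage.  [the loading dock: the archer, the bard, the cleric, the orc | the warehouse floor: the goblin, the mage]
2. Porter goes back to the loading dock with the goblin.  [the loading dock: the archer, the bard, the cleric, the goblin, the orc | the warehouse floor: the mage]
3. Porter goes to the warehouse floor with the cleric and the goblin.  [the loading dock: the archer, the bard, the orc | the warehouse floor: the cleric, the goblin, the mage]
4. Porter goes back to the loading dock with the goblin.  [the loading dock: the archer, the bard, the goblin, the orc | the warehouse floor: the cleric, the mage]
5. Porter goes to the warehouse floor with the bard and the orc.  [the loading dock: the archer, the goblin | the warehouse floor: the bard, the cleric, the mage, the orc]
6. Porter goes back to the loading dock alone.  [the loading dock: the archer, the goblin | the warehouse floor: the bard, the cleric, the mage, the orc]
7. Porter goes to the warehouse floor with the archer and the goblin.  [the loading dock: — | the warehouse floor: the archer, the bard, the cleric, the goblin, the mage, the orc]

Yes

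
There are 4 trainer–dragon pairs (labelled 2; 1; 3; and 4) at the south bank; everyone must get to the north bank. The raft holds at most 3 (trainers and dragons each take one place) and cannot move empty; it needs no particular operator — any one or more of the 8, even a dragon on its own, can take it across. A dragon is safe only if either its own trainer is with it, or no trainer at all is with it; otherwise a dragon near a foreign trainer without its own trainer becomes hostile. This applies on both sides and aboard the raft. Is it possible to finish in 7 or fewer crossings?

Counting alone: each trip to the north bank takes at most 3 across and each return brings at least 1 back, so after t trips out (and t−1 returns) at most 3t − (t−1) of the 8 are across; that first reaches 8 at t = 4, so at least 7 crossings are needed.
The safety rule pushes this higher. Following every safe sequence of crossings, the most of the 8 that can be at the north bank as the raft arrives there on crossing 7 is 7 — never all 8.
So the move cannot be finished within 7 crossings. (The shortest complete plan takes 9:)
1. dragon 2 and trainer 2 cross → the north bank.
2. trainer 2 crosses ← the south bank.
3. dragon 1, trainer 1, and trainer 2 cross → the north bank.
4. dragon 2 and trainer 2 cross ← the south bank.
5. trainer 2, trainer 3, and trainer 4 cross → the north bank.
6. dragon 1 crosses ← the south bank.
7. dragon 1 and dragon 2 cross → the north bank.
8. dragon 2 crosses ← the south bank.
9. dragon 2, dragon 3, and dragon 4 cross → the north bank.

No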